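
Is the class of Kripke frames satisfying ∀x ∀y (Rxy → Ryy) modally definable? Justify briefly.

Yes, by □(□q → q)

Yes: it is shift-reflexivity, defined by the T□ schema □(□q → q).
Suppose □(□q→q) is valid. Take Rxy and set V(q)={w : Ryw}. Then at y, □q holds; since □(□q→q) at x, □q→q at y, so q at y, i.e. Ryy.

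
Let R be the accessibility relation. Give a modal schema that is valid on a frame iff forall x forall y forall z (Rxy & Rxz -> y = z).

◇q → □q

The condition is partial functionality. The CD schema ◇q → □q defines it.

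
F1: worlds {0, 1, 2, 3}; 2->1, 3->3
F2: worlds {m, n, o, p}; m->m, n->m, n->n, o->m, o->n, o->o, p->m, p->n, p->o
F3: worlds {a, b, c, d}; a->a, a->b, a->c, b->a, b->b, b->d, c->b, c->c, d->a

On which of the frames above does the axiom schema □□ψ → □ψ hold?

Frame correspondent (Sahlqvist): ∀x ∀y (Rxy → ∃z (Rxz ∧ Rzy)) — i.e. density.
F1: fails — R21 but no z with R2z and Rz1.
F2: holds.
F3: holds.
Valid on: F2, F3.

F2, F3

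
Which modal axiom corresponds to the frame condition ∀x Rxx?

□r → r

A defining formula is □r → r (the T axiom).
Suppose □r→r is valid. At any x set V(r)={w : Rxw}. Then □r holds at x, so r holds at x, i.e. Rxx.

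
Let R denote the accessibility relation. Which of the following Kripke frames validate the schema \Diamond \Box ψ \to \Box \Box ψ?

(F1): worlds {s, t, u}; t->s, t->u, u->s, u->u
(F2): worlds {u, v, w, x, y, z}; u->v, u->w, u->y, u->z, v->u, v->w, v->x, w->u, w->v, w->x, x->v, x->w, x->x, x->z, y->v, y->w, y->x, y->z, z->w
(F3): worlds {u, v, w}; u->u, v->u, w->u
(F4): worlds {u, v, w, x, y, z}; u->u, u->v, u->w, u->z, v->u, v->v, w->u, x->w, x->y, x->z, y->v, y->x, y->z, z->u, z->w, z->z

(F3)

This is the axiom for a generalized confluence (Geach) condition; its first-order frame correspondent is \forall x \forall y \forall z ((xRy \wedge x R^2 z) \to \exists w (yRw \wedge z = w)).
(F1): fails — tRs, tR²s but no w with sRw and s=w.
(F2): fails — uRv, uR²v but no t with vRt and v=t.
(F3): satisfies the condition.
(F4): fails — uRv, uR²w but no t with vRt and w=t.
Valid on: (F3).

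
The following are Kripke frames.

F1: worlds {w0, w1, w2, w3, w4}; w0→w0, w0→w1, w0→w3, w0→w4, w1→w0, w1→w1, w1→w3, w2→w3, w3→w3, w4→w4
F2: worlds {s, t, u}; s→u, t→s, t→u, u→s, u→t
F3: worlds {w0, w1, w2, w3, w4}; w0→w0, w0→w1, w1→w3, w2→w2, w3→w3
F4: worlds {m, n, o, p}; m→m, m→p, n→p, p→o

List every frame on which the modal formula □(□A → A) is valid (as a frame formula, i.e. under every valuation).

This is the axiom for shift-reflexivity; its first-order frame correspondent is ∀x ∀y (Rxy → Ryy).
F1: condition met.
F2: fails — Rut but not Rtt.
F3: fails — Rw0w1 but not Rw1w1.
F4: fails — Rnp but not Rpp.

F1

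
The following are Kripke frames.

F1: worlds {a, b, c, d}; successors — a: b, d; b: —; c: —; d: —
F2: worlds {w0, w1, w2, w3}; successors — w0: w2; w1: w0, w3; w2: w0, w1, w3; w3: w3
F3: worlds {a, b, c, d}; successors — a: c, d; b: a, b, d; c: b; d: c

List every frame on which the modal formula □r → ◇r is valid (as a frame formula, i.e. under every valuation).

F2, F3

This is the axiom for seriality; its first-order frame correspondent is ∀x ∃y Rxy.
F1: fails — world b has no successor.
F2: ✓.
F3: ✓.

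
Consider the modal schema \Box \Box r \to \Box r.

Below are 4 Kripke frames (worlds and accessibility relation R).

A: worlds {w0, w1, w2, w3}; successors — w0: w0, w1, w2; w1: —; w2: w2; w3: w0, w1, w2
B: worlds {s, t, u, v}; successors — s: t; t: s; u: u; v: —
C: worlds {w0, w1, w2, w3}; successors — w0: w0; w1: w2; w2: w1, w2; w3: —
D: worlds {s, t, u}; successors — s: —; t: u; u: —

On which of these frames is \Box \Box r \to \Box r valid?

Frame correspondent (Sahlqvist): \forall x \forall y (Rxy \to \exists z (Rxz \wedge Rzy)) — i.e. density.
A: ✓.
B: fails — Rts but no z with Rtz and Rzs.
C: ✓.
D: fails — Rtu but no z with Rtz and Rzu.
Valid on: A, C.

A, C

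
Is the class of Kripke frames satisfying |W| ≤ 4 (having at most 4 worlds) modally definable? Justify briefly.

Not definable by any modal formula

Any modally definable frame class is closed under disjoint unions.
Any modal formula valid on each of 5 disjoint one-world frames is valid on their disjoint union (validity is preserved under disjoint unions). Each one-world frame has |W|=1≤4, but the union has |W|=5.
Hence having at most 4 worlds is not modally definable.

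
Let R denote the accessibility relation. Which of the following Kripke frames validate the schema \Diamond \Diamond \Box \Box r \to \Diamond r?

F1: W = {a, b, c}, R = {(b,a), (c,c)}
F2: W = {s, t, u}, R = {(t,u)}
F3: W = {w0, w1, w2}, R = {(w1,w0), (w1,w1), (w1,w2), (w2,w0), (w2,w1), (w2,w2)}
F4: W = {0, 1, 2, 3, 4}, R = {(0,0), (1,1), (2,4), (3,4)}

The schema corresponds to a generalized confluence (Geach) condition: \forall x \forall y (x R^2 y \to \exists w (y R^2 w \wedge xRw)).
F1: ✓.
F2: ✓.
F3: fails — w1R²w0 but no w with w0R²w and w1Rw.
F4: ✓.
Valid on: F1, F2, F4.

F1, F2, F4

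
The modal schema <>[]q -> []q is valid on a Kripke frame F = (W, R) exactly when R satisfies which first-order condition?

the Euclidean property

This schema is equivalent to the 5 axiom ◇q → □◇q.
It corresponds to the Euclidean property: forall x forall y forall z (Rxy & Rxz -> Ryz).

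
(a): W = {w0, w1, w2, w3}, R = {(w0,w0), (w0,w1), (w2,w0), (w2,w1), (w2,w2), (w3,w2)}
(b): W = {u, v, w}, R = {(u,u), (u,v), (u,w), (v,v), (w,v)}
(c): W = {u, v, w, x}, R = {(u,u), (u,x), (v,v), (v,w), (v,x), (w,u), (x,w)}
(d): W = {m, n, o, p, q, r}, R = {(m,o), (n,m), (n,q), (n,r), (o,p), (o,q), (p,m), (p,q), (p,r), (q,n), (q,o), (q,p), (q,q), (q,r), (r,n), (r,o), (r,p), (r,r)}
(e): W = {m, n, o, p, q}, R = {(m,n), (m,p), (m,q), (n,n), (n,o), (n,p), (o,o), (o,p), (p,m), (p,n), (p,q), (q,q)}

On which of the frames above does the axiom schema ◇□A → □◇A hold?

(b), (d)

This is the axiom for convergence; its first-order frame correspondent is ∀x ∀y ∀z (Rxy ∧ Rxz → ∃w (Ryw ∧ Rzw)).
(a): fails — Rw0w1 and Rw0w1 but w1 and w1 have no common successor.
(b): holds.
(c): fails — Ruu and Rux but u and x have no common successor.
(d): holds.
(e): fails — Rmq and Rmn but q and n have no common successor.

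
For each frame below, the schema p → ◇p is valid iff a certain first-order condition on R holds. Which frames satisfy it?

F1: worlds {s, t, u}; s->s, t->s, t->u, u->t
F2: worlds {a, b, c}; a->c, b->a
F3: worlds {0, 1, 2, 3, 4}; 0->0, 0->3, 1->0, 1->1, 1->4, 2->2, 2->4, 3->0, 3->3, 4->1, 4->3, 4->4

F3

Frame correspondent (Sahlqvist): ∀x Rxx — i.e. reflexivity.
F1: fails — world t does not see itself.
F2: fails — world a does not see itself.
F3: condition met.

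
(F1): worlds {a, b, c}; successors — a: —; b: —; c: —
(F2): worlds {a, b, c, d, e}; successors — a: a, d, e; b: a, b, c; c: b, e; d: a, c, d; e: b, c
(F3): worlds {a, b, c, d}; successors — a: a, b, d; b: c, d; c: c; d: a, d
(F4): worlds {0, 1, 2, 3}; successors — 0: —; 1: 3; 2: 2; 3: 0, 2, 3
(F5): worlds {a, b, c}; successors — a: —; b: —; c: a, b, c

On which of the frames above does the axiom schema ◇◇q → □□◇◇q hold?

(F1)

The schema corresponds to a generalized confluence (Geach) condition: ∀x ∀y ∀z ((xR²y ∧ xR²z) → ∃w (y = w ∧ zR²w)).
(F1): condition met.
(F2): fails — aR²d, aR²c but no w with d=w and cR²w.
(F3): fails — aR²a, aR²c but no w with a=w and cR²w.
(F4): fails — 1R²0, 1R²0 but no w with 0=w and 0R²w.
(F5): fails — cR²a, cR²a but no w with a=w and aR²w.
Valid on: (F1).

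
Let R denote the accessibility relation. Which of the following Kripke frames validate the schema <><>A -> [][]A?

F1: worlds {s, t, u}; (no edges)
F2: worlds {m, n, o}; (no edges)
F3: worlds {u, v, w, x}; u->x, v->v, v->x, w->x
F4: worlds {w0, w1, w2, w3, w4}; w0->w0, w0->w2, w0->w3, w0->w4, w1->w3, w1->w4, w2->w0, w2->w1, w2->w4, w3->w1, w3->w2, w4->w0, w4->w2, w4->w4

The schema corresponds to a generalized confluence (Geach) condition: forall x forall y forall z ((x R^2 y & x R^2 z) -> exists w (y = w & z = w)).
F1: satisfies the condition.
F2: satisfies the condition.
F3: fails — vR²v, vR²x but v ≠ x.
F4: fails — w0R²w0, w0R²w1 but w0 ≠ w1.
Valid on: F1, F2.

F1, F2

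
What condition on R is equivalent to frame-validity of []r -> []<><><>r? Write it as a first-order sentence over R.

This is a Sahlqvist (Geach-type) schema ◇^0□^1r → □^1◇^3r.
Minimal-valuation argument: fix x; take any y with xR^0y and any z with xR^1z. Set V(r) to the set of worlds R-reachable from y in exactly 1 step. Then □^1r holds at y, so the antecedent holds at x; validity forces ◇^3r at z, giving a w with zR^3w and yR^1w.
First-order correspondent: forall x forall z (xRz -> exists w (xRw & z R^3 w)).

forall x forall z (xRz -> exists w (xRw & z R^3 w))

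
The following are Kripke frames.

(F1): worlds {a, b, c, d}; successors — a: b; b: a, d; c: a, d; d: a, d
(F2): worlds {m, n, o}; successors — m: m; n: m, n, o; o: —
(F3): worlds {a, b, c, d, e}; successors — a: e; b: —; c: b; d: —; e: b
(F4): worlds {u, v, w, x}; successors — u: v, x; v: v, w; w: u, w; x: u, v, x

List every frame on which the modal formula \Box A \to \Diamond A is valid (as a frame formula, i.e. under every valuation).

Frame correspondent (Sahlqvist): \forall x \exists y Rxy — i.e. seriality.
(F1): satisfies the condition.
(F2): fails — world o has no successor.
(F3): fails — world b has no successor.
(F4): satisfies the condition.

(F1), (F4)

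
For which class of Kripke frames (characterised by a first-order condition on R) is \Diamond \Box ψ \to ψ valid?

Equivalently (dual form): ψ → □◇ψ.
Suppose ψ→□◇ψ is valid. Take Rxy and set V(ψ)={x}. Then ψ at x, so □◇ψ at x, so ◇ψ at y, so some z with Ryz has ψ; z=x, i.e. Ryx.
The converse is a direct semantic check.
Frame condition: \forall x \forall y (Rxy \to Ryx).

symmetry: \forall x \forall y (Rxy \to Ryx)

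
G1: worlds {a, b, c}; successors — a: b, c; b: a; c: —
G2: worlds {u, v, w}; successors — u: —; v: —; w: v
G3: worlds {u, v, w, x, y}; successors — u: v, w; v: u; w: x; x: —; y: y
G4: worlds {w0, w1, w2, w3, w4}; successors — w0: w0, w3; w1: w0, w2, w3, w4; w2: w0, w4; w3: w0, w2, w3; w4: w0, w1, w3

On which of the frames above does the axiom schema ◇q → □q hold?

Frame correspondent (Sahlqvist): ∀x ∀y ∀z (Rxy ∧ Rxz → y = z) — i.e. partial functionality.
G1: fails — a sees both b and c.
G2: condition met.
G3: fails — u sees both v and w.
G4: fails — w0 sees both w0 and w3.

G2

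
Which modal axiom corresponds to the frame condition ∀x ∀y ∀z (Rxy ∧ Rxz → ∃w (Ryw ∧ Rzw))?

This is convergence; the standard corresponding axiom is .2: ◇□s → □◇s.
Suppose ◇□s→□◇s is valid. Take Rxy, Rxz and set V(s)={w : Ryw}. Then □s at y so ◇□s at x, so □◇s at x, so ◇s at z, giving w with Rzw and Ryw.

◇□s → □◇s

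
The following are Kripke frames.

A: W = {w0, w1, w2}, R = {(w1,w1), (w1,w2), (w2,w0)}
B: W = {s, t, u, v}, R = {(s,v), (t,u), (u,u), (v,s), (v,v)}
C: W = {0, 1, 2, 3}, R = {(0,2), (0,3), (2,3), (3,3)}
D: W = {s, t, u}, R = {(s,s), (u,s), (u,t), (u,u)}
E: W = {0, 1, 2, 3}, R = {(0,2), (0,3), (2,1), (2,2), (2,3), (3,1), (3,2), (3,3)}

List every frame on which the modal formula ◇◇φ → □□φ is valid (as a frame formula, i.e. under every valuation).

C

This is the axiom for a generalized confluence (Geach) condition; its first-order frame correspondent is ∀x ∀y ∀z ((xR²y ∧ xR²z) → ∃w (y = w ∧ z = w)).
A: fails — w1R²w0, w1R²w1 but w0 ≠ w1.
B: fails — sR²s, sR²v but s ≠ v.
C: ✓.
D: fails — uR²s, uR²t but s ≠ t.
E: fails — 0R²1, 0R²2 but 1 ≠ 2.
Valid on: C.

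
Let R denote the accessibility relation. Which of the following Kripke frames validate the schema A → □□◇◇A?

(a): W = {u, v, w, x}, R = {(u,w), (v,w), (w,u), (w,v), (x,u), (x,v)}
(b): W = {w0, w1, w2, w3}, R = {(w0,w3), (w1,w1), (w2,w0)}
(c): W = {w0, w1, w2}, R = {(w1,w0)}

(c)

Frame correspondent (Sahlqvist): ∀x ∀z (xR²z → ∃w (x = w ∧ zR²w)) — i.e. a generalized confluence (Geach) condition.
(a): fails — xR²w but no t with x=t and wR²t.
(b): fails — w2R²w3 but no w with w2=w and w3R²w.
(c): ✓.
Valid on: (c).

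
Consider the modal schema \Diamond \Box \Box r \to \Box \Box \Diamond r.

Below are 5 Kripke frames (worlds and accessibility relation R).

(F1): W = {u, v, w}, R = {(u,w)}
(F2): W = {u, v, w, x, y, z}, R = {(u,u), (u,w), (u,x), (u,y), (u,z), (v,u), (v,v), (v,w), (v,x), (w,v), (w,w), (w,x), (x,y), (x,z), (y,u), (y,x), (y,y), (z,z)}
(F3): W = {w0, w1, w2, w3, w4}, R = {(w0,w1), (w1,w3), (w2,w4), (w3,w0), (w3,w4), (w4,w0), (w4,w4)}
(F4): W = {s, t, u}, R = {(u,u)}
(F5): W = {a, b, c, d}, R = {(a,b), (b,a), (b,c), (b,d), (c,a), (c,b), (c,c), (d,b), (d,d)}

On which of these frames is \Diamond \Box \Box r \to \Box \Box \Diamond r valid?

(F1), (F4)

Frame correspondent (Sahlqvist): \forall x \forall y \forall z ((xRy \wedge x R^2 z) \to \exists w (y R^2 w \wedge zRw)) — i.e. a generalized confluence (Geach) condition.
(F1): holds.
(F2): fails — uRz, uR²v but no t with zR²t and vRt.
(F3): fails — w3Rw0, w3R²w0 but no w with w0R²w and w0Rw.
(F4): holds.
(F5): fails — bRa, bR²a but no w with aR²w and aRw.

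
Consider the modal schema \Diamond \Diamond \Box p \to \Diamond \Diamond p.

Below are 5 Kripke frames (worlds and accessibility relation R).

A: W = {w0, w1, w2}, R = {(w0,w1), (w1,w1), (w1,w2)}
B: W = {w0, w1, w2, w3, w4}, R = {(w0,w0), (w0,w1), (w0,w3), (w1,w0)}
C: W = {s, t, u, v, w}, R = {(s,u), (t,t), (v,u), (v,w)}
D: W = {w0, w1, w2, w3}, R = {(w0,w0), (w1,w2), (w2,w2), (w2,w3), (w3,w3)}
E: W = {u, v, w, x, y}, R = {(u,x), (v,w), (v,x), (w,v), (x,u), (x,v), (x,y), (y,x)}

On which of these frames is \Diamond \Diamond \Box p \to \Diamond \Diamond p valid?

This is the axiom for a generalized confluence (Geach) condition; its first-order frame correspondent is \forall x \forall y (x R^2 y \to \exists w (yRw \wedge x R^2 w)).
A: fails — w0R²w2 but no w with w2Rw and w0R²w.
B: fails — w0R²w3 but no w with w3Rw and w0R²w.
C: holds.
D: holds.
E: fails — uR²u but no t with uRt and uR²t.

C, D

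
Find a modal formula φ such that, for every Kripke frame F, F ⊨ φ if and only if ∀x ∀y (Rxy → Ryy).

The condition is shift-reflexivity. The T□ schema □(□p → p) defines it.
Suppose □(□p→p) is valid. Take Rxy and set V(p)={w : Ryw}. Then at y, □p holds; since □(□p→p) at x, □p→p at y, so p at y, i.e. Ryy.

□(□p → p)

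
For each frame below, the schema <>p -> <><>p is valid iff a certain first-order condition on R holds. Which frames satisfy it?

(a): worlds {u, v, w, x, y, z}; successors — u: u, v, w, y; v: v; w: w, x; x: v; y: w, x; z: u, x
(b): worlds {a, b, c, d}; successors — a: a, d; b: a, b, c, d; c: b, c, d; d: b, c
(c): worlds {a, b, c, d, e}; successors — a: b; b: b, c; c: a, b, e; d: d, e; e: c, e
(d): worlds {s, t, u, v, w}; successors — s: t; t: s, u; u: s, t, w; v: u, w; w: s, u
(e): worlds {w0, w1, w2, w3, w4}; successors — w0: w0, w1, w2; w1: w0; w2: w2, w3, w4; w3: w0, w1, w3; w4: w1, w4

The schema corresponds to a generalized confluence (Geach) condition: forall x forall y (xRy -> exists w (y = w & x R^2 w)).
(a): fails — zRx but no t with x=t and zR²t.
(b): satisfies the condition.
(c): fails — cRa but no w with a=w and cR²w.
(d): fails — sRt but no w* with t=w* and sR²w*.
(e): satisfies the condition.
Valid on: (b), (e).

(b), (e)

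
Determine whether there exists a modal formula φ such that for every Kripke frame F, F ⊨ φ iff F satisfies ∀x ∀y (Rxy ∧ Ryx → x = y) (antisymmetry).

If a class were modally definable it would be closed under surjective bounded morphisms (Goldblatt–Thomason).
The 4-cycle (worlds 0,1,2,3 with 0→1→2→3→0) is antisymmetric. Sending even-indexed worlds to a and odd-indexed worlds to b is a surjective bounded morphism onto the two-world frame with a↔b, which is not antisymmetric.
So the class is not modally definable.

No — not modally definable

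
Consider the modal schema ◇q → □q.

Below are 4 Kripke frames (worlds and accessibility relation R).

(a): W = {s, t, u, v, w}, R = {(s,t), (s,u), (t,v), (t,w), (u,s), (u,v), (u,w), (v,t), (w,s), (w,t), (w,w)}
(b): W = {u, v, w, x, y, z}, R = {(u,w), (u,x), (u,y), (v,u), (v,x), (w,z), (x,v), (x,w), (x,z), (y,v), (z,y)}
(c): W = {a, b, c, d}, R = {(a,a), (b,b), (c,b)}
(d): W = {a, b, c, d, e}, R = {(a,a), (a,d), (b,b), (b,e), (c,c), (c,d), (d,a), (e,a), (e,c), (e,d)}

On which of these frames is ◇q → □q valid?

(c)

Frame correspondent (Sahlqvist): ∀x ∀y ∀z (Rxy ∧ Rxz → y = z) — i.e. partial functionality.
(a): fails — s sees both t and u.
(b): fails — u sees both w and x.
(c): ✓.
(d): fails — a sees both a and d.
Valid on: (c).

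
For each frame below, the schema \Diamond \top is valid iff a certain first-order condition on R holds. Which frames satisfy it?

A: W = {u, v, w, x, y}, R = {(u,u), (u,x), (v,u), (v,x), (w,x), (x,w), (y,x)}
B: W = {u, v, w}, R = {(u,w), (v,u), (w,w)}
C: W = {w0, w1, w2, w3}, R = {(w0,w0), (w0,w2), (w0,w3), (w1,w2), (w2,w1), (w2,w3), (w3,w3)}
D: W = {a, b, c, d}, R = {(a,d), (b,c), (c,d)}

A, B, C

The schema corresponds to seriality: \forall x \exists y Rxy.
A: ✓.
B: ✓.
C: ✓.
D: fails — world d has no successor.
Valid on: A, B, C.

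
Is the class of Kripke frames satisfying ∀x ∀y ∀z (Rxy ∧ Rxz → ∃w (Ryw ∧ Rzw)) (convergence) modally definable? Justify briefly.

The condition is convergence. A defining modal formula is ◇□q → □◇q.
Suppose ◇□q→□◇q is valid. Take Rxy, Rxz and set V(q)={w : Ryw}. Then □q at y so ◇□q at x, so □◇q at x, so ◇q at z, giving w with Rzw and Ryw.

Definable; ◇□q → □◇q defines it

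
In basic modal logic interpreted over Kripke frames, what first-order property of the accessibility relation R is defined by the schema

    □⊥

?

□⊥ is valid iff no world has any successor (otherwise □⊥ fails at any world with one).

Emptiness of R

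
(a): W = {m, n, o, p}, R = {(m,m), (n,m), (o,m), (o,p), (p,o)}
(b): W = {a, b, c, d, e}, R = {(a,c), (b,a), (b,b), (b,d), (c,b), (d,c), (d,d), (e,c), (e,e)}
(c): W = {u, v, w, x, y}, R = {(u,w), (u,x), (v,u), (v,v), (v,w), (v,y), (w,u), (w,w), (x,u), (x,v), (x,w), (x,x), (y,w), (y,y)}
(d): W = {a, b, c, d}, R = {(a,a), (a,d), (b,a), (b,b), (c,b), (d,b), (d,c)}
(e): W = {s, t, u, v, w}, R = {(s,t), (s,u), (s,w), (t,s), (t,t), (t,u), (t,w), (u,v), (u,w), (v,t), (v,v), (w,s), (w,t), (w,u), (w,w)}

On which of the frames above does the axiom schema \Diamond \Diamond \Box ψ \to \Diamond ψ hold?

Frame correspondent (Sahlqvist): \forall x \forall y (x R^2 y \to \exists w (yRw \wedge xRw)) — i.e. a generalized confluence (Geach) condition.
(a): fails — pR²m but no w with mRw and pRw.
(b): fails — aR²b but no w with bRw and aRw.
(c): ✓.
(d): fails — aR²c but no w with cRw and aRw.
(e): ✓.

(c), (e)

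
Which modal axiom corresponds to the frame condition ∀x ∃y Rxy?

□q → ◇q

The condition is seriality. The D schema □q → ◇q defines it.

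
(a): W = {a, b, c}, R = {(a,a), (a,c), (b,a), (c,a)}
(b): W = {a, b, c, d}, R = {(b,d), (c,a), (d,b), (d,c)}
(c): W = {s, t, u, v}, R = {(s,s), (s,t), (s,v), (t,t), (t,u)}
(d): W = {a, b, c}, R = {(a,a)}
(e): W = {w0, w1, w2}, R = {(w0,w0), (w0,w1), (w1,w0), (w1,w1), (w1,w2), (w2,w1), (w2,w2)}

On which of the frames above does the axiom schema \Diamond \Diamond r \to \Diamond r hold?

(d)

This is the axiom for transitivity; its first-order frame correspondent is \forall x \forall y \forall z (Rxy \wedge Ryz \to Rxz).
(a): fails — Rca and Rac but not Rcc.
(b): fails — Rdb and Rbd but not Rdd.
(c): fails — Rst and Rtu but not Rsu.
(d): condition met.
(e): fails — Rw0w1 and Rw1w2 but not Rw0w2.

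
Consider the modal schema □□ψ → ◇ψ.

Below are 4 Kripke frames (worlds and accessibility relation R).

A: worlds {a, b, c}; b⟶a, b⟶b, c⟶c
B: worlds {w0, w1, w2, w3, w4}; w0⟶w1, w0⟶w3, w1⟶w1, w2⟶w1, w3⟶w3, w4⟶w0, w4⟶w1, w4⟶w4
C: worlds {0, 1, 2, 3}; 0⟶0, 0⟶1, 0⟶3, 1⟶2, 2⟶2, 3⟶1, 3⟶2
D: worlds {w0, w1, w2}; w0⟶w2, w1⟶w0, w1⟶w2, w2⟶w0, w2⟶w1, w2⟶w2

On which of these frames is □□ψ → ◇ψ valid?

Frame correspondent (Sahlqvist): ∀x ∃w (xR²w ∧ xRw) — i.e. a generalized confluence (Geach) condition.
A: fails — at a but no w with aR²w and aRw.
B: satisfies the condition.
C: satisfies the condition.
D: satisfies the condition.
Valid on: B, C, D.

B, C, D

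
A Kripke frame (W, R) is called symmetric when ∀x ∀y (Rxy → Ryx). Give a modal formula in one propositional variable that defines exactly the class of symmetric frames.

ψ → □◇ψ

The condition is symmetry. The B schema ψ → □◇ψ defines it.
Suppose ψ→□◇ψ is valid. Take Rxy and set V(ψ)={x}. Then ψ at x, so □◇ψ at x, so ◇ψ at y, so some z with Ryz has ψ; z=x, i.e. Ryx.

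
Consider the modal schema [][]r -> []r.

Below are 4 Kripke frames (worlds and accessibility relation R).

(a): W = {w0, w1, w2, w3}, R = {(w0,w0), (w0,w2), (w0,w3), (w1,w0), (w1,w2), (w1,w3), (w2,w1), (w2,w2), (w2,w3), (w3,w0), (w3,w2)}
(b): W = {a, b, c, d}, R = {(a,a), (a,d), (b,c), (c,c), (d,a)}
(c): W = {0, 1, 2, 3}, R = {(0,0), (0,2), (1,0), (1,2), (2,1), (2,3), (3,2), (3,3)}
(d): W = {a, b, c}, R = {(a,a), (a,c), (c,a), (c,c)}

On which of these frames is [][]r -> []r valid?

The schema corresponds to density: forall x forall y (Rxy -> exists z (Rxz & Rzy)).
(a): ✓.
(b): ✓.
(c): fails — R21 but no z with R2z and Rz1.
(d): ✓.
Valid on: (a), (b), (d).

(a), (b), (d)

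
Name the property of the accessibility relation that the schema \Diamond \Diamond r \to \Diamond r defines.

This is a form of the 4 axiom.
Its frame correspondent is transitivity — \forall x \forall y \forall z (Rxy \wedge Ryz \to Rxz).

transitivity: \forall x \forall y \forall z (Rxy \wedge Ryz \to Rxz)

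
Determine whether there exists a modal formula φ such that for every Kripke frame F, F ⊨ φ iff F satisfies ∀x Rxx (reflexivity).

Yes: it is reflexivity, defined by the T schema □q → q.

Yes — defined by □q → q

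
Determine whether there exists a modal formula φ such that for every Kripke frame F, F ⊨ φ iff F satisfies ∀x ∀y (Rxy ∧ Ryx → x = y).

Not modally definable

Modal frame validity is preserved under surjective bounded morphisms.
The 4-cycle (worlds s,t,u,v with s→t→u→v→s) is antisymmetric. Sending even-indexed worlds to a and odd-indexed worlds to b is a surjective bounded morphism onto the two-world frame with a↔b, which is not antisymmetric.
So the class is not modally definable.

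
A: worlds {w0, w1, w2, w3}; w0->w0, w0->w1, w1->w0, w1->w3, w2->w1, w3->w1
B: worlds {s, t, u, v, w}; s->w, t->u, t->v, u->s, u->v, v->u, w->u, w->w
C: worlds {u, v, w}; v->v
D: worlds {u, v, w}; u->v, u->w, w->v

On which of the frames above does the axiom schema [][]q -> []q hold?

C

Frame correspondent (Sahlqvist): forall x forall y (Rxy -> exists z (Rxz & Rzy)) — i.e. density.
A: fails — Rw3w1 but no z with Rw3z and Rzw1.
B: fails — Ruv but no z with Ruz and Rzv.
C: holds.
D: fails — Ruw but no z with Ruz and Rzw.
Valid on: C.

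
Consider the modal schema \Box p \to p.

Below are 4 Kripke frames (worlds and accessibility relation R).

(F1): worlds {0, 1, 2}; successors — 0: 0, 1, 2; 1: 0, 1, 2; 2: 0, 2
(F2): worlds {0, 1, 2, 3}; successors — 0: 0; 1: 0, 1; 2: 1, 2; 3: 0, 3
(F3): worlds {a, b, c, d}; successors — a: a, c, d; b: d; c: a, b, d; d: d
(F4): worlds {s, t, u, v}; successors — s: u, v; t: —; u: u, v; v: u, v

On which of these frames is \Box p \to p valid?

(F1), (F2)

The schema corresponds to reflexivity: \forall x Rxx.
(F1): condition met.
(F2): condition met.
(F3): fails — world b does not see itself.
(F4): fails — world s does not see itself.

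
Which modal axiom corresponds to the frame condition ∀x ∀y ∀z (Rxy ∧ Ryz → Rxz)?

The condition is transitivity. The 4 schema □s → □□s defines it.

□s → □□s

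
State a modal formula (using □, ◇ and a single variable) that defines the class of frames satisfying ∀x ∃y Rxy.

This is seriality; the standard corresponding axiom is D: □q → ◇q.

□q → ◇q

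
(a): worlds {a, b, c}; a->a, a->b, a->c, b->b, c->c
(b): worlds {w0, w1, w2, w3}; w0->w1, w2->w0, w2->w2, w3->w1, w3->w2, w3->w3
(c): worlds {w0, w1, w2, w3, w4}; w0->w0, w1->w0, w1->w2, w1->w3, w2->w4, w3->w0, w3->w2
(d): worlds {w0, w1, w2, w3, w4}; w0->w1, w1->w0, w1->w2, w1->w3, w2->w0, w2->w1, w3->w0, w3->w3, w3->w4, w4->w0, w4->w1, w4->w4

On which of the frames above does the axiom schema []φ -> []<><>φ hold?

Frame correspondent (Sahlqvist): forall x forall z (xRz -> exists w (xRw & z R^2 w)) — i.e. a generalized confluence (Geach) condition.
(a): satisfies the condition.
(b): fails — w0Rw1 but no w with w0Rw and w1R²w.
(c): fails — w1Rw2 but no w with w1Rw and w2R²w.
(d): satisfies the condition.
Valid on: (a), (d).

(a), (d)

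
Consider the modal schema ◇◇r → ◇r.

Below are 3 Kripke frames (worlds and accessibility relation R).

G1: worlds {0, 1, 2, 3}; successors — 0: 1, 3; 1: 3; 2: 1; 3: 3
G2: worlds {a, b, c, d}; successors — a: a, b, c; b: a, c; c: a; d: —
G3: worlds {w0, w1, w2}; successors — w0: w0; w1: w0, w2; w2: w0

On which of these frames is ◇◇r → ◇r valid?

The schema corresponds to a generalized confluence (Geach) condition: ∀x ∀y (xR²y → ∃w (y = w ∧ xRw)).
G1: fails — 2R²3 but no w with 3=w and 2Rw.
G2: fails — bR²b but no w with b=w and bRw.
G3: ✓.

G3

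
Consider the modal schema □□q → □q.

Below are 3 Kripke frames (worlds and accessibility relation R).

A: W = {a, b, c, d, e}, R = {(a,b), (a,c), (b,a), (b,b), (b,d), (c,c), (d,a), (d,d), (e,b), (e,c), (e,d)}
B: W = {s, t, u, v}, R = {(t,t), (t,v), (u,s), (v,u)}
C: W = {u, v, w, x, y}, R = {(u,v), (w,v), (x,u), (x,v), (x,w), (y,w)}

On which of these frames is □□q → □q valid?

A

Frame correspondent (Sahlqvist): ∀x ∀y (Rxy → ∃z (Rxz ∧ Rzy)) — i.e. density.
A: holds.
B: fails — Rus but no z with Ruz and Rzs.
C: fails — Ruv but no z with Ruz and Rzv.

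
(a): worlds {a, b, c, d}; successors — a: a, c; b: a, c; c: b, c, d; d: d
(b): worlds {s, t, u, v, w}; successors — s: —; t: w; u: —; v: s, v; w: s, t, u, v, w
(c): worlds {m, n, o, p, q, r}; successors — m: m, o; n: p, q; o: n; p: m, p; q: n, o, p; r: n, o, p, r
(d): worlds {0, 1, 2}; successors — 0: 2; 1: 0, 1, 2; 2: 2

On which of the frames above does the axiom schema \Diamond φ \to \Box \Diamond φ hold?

Frame correspondent (Sahlqvist): \forall x \forall y \forall z (Rxy \wedge Rxz \to Ryz) — i.e. the Euclidean property.
(a): fails — Rac and Raa but not Rca.
(b): fails — Rvs and Rvv but not Rsv.
(c): fails — Rmo and Rmo but not Roo.
(d): fails — R10 and R10 but not R00.
Valid on no frame.

none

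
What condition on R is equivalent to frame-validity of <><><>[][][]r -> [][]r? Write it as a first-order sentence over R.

This is a Sahlqvist (Geach-type) schema ◇^3□^3r → □^2◇^0r.
First-order correspondent: forall x forall y forall z ((x R^3 y & x R^2 z) -> exists w (y R^3 w & z = w)).

forall x forall y forall z ((x R^3 y & x R^2 z) -> exists w (y R^3 w & z = w))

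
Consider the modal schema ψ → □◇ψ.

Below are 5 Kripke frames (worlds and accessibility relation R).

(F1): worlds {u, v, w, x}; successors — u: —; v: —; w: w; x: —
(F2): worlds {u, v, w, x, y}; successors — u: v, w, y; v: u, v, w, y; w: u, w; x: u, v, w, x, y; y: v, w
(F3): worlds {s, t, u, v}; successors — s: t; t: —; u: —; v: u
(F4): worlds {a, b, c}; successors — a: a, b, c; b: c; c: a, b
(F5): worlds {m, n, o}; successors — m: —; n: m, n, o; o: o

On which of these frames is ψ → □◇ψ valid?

This is the axiom for symmetry; its first-order frame correspondent is ∀x ∀y (Rxy → Ryx).
(F1): satisfies the condition.
(F2): fails — Rxw but not Rwx.
(F3): fails — Rvu but not Ruv.
(F4): fails — Rab but not Rba.
(F5): fails — Rnm but not Rmn.
Valid on: (F1).

(F1)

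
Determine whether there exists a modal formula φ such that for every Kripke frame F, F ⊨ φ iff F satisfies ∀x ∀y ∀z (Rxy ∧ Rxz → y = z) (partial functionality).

Definable; ◇q → □q defines it

Yes: it is partial functionality, defined by the CD schema ◇q → □q.
Suppose ◇q→□q is valid. Take Rxy, Rxz and set V(q)={y}. Then ◇q at x, so □q at x, so q at z, i.e. z=y.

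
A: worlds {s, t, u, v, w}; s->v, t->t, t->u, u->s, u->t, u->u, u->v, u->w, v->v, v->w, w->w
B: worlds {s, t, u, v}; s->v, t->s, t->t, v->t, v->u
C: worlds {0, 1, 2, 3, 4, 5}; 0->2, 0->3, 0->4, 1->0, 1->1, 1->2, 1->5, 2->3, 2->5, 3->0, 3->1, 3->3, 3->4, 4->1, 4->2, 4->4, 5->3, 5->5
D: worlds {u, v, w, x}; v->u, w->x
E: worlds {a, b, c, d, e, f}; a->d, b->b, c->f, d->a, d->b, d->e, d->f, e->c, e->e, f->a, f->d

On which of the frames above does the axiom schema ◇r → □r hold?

The schema corresponds to partial functionality: ∀x ∀y ∀z (Rxy ∧ Rxz → y = z).
A: fails — t sees both t and u.
B: fails — t sees both s and t.
C: fails — 0 sees both 2 and 3.
D: ✓.
E: fails — d sees both a and b.

D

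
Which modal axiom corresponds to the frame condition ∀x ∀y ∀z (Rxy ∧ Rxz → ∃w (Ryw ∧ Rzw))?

The condition is convergence. The .2 schema ◇□s → □◇s defines it.

◇□s → □◇s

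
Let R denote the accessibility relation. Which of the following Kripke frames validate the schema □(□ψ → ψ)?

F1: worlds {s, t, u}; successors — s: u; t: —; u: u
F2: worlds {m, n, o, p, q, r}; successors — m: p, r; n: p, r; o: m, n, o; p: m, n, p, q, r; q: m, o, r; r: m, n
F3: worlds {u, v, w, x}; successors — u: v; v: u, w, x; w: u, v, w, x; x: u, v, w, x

F1

Frame correspondent (Sahlqvist): ∀x ∀y (Rxy → Ryy) — i.e. shift-reflexivity.
F1: ✓.
F2: fails — Rnr but not Rrr.
F3: fails — Ruv but not Rvv.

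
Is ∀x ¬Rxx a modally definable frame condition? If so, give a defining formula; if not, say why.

No

Any modally definable frame class is closed under surjective bounded morphisms.
The 2-cycle (worlds s,t with s→t→s) is irreflexive, and the map sending every world to a single reflexive point • is a surjective bounded morphism (forth: every edge maps to (•,•); back: every world has a successor). So any modal formula valid on the 2-cycle is also valid on the reflexive point, which is not irreflexive.
So no modal formula (or set of formulas) defines exactly the irreflexive frames.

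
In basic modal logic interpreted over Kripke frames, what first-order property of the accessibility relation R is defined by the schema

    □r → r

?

reflexivity

Suppose □r→r is valid. At any x set V(r)={w : Rxw}. Then □r holds at x, so r holds at x, i.e. Rxx.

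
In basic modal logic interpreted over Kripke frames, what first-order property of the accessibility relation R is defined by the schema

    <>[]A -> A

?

symmetry: forall x forall y (Rxy -> Ryx)

This schema is equivalent to the B axiom A → □◇A.
Its frame correspondent is symmetry — forall x forall y (Rxy -> Ryx).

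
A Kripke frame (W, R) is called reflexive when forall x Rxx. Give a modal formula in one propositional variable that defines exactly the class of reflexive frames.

This is reflexivity; the standard corresponding axiom is T: □ψ → ψ.
Suppose □ψ→ψ is valid. At any x set V(ψ)={w : Rxw}. Then □ψ holds at x, so ψ holds at x, i.e. Rxx.

□ψ → ψ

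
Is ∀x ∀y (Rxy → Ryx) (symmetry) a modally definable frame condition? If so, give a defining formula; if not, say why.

Yes — defined by q → □◇q

This is a Sahlqvist condition; the B axiom q → □◇q defines it.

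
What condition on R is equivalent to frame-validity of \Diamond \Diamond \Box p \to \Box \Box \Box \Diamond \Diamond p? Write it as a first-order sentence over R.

This is a Sahlqvist (Geach-type) schema ◇^2□^1p → □^3◇^2p.
Minimal-valuation argument: fix x; take any y with xR^2y and any z with xR^3z. Set V(p) to the set of worlds R-reachable from y in exactly 1 step. Then □^1p holds at y, so the antecedent holds at x; validity forces ◇^2p at z, giving a w with zR^2w and yR^1w.
First-order correspondent: \forall x \forall y \forall z ((x R^2 y \wedge x R^3 z) \to \exists w (yRw \wedge z R^2 w)).

\forall x \forall y \forall z ((x R^2 y \wedge x R^3 z) \to \exists w (yRw \wedge z R^2 w))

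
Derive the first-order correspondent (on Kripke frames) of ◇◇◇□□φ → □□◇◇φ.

This is a Sahlqvist (Geach-type) schema ◇^3□^2φ → □^2◇^2φ.
Minimal-valuation argument: fix x; take any y with xR^3y and any z with xR^2z. Set V(φ) to the set of worlds R-reachable from y in exactly 2 steps. Then □^2φ holds at y, so the antecedent holds at x; validity forces ◇^2φ at z, giving a w with zR^2w and yR^2w.
First-order correspondent: ∀x ∀y ∀z ((xR³y ∧ xR²z) → ∃w (yR²w ∧ zR²w)).

∀x ∀y ∀z ((xR³y ∧ xR²z) → ∃w (yR²w ∧ zR²w))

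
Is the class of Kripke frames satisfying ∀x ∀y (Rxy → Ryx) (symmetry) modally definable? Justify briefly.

This is a Sahlqvist condition; the B axiom r → □◇r defines it.
Suppose r→□◇r is valid. Take Rxy and set V(r)={x}. Then r at x, so □◇r at x, so ◇r at y, so some z with Ryz has r; z=x, i.e. Ryx.

Yes — defined by r → □◇r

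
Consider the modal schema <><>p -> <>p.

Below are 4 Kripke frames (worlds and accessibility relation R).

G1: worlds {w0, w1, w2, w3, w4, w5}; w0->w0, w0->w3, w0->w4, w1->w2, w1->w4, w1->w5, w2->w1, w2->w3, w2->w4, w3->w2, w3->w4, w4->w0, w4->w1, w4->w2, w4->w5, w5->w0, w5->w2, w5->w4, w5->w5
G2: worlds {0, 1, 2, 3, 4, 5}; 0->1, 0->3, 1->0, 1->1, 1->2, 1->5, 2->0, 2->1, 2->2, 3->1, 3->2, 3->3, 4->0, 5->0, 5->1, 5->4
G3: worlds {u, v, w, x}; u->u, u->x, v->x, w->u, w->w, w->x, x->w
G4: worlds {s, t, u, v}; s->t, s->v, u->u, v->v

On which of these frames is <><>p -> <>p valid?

Frame correspondent (Sahlqvist): forall x forall y forall z (Rxy & Ryz -> Rxz) — i.e. transitivity.
G1: fails — Rw1w4 and Rw4w0 but not Rw1w0.
G2: fails — R10 and R03 but not R13.
G3: fails — Rxw and Rwu but not Rxu.
G4: holds.
Valid on: G4.

G4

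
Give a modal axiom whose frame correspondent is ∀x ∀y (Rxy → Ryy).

This is shift-reflexivity; the standard corresponding axiom is T□: □(□ψ → ψ).
Suppose □(□ψ→ψ) is valid. Take Rxy and set V(ψ)={w : Ryw}. Then at y, □ψ holds; since □(□ψ→ψ) at x, □ψ→ψ at y, so ψ at y, i.e. Ryy.

□(□ψ → ψ)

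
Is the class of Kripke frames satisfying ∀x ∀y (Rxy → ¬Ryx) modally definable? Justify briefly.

Not definable by any modal formula

Modal frame validity is preserved under surjective bounded morphisms.
The 4-cycle (worlds a,b,c,d with a→b→c→d→a) is asymmetric. Mapping every world to a single reflexive point • is a surjective bounded morphism, and the reflexive point is not asymmetric (R•• but asymmetry requires ¬R••).
So no modal formula (or set of formulas) defines exactly the asymmetric frames.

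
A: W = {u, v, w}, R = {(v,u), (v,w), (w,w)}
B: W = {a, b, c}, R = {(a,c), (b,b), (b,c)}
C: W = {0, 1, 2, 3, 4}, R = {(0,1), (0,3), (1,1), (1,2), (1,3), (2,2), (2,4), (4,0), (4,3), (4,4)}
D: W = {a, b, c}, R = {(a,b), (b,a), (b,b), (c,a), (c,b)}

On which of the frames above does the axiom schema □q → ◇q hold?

This is the axiom for seriality; its first-order frame correspondent is ∀x ∃y Rxy.
A: fails — world u has no successor.
B: fails — world c has no successor.
C: fails — world 3 has no successor.
D: satisfies the condition.

D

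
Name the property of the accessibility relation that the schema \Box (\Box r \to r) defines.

This is the T□ axiom.
Its frame correspondent is shift-reflexivity — \forall x \forall y (Rxy \to Ryy).

Shift-reflexivity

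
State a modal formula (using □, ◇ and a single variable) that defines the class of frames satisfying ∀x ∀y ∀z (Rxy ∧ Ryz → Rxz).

□s → □□s

The condition is transitivity. The 4 schema □s → □□s defines it.
Suppose □s→□□s is valid. Take Rxy, Ryz and set V(s)={w : Rxw}. Then □s at x, so □□s at x, so □s at y, so s at z, i.e. Rxz.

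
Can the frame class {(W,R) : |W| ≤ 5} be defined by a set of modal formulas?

Any modally definable frame class is closed under disjoint unions.
Any modal formula valid on each of 6 disjoint one-world frames is valid on their disjoint union (validity is preserved under disjoint unions). Each one-world frame has |W|=1≤5, but the union has |W|=6.
So no modal formula (or set of formulas) defines exactly the |W|≤5 frames.

Not definable by any modal formula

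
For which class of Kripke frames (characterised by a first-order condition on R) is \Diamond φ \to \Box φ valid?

This schema is the CD axiom.
Its frame correspondent is partial functionality — \forall x \forall y \forall z (Rxy \wedge Rxz \to y = z).

partial functionality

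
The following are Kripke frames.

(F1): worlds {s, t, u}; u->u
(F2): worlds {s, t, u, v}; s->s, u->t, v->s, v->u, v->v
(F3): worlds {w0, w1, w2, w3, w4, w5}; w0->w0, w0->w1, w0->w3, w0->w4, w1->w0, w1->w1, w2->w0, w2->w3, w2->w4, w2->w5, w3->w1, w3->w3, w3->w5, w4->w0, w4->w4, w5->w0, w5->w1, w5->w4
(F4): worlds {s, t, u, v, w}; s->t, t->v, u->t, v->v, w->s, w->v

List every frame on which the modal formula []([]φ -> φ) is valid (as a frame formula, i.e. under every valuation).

The schema corresponds to shift-reflexivity: forall x forall y (Rxy -> Ryy).
(F1): condition met.
(F2): fails — Rut but not Rtt.
(F3): fails — Rw3w5 but not Rw5w5.
(F4): fails — Rut but not Rtt.
Valid on: (F1).

(F1)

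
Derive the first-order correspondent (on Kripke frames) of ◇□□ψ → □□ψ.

This is a Sahlqvist (Geach-type) schema ◇^1□^2ψ → □^2◇^0ψ.
Minimal-valuation argument: fix x; take any y with xR^1y and any z with xR^2z. Set V(ψ) to the set of worlds R-reachable from y in exactly 2 steps. Then □^2ψ holds at y, so the antecedent holds at x; validity forces ◇^0ψ at z, giving a w with zR^0w and yR^2w.
First-order correspondent: ∀x ∀y ∀z ((xRy ∧ xR²z) → ∃w (yR²w ∧ z = w)).

∀x ∀y ∀z ((xRy ∧ xR²z) → ∃w (yR²w ∧ z = w))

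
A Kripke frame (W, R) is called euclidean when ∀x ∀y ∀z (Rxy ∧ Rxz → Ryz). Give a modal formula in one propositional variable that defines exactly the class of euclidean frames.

◇ψ → □◇ψ

A defining formula is ◇ψ → □◇ψ (the 5 axiom).
Suppose ◇ψ→□◇ψ is valid. Take Rxy, Rxz and set V(ψ)={y}. Then ◇ψ at x, so □◇ψ at x, so ◇ψ at z, so some w with Rzw has ψ; w=y, i.e. Rzy. By symmetry of the argument, Ryz.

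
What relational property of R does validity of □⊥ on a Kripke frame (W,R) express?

emptiness of R

□⊥ is valid iff no world has any successor (otherwise □⊥ fails at any world with one).
Conversely, on a frame with emptiness of R the schema holds at every world under every valuation.
So the correspondent is emptiness of R.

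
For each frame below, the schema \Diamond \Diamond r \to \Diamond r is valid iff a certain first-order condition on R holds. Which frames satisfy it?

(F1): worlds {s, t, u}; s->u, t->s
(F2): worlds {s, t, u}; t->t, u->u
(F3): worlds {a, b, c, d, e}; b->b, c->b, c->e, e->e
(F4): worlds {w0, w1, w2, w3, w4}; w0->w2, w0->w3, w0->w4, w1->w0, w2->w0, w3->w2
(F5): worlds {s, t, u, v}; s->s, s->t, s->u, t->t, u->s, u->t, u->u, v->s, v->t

(F2), (F3)

Frame correspondent (Sahlqvist): \forall x \forall y \forall z (Rxy \wedge Ryz \to Rxz) — i.e. transitivity.
(F1): fails — Rts and Rsu but not Rtu.
(F2): condition met.
(F3): condition met.
(F4): fails — Rw1w0 and Rw0w4 but not Rw1w4.
(F5): fails — Rvs and Rsu but not Rvu.
Valid on: (F2), (F3).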